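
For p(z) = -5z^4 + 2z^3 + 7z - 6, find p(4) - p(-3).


p(4) = -1130
p(-3) = -486
p(4) - p(-3) = -1130 + 486 = -644


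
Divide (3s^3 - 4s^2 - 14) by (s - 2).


(3s^3 - 4s^2 - 14) / (s - 2)
Step 1: 3s^2 * (s - 2) = 3s^3 - 6s^2; subtract.
Step 2: 2s * (s - 2) = 2s^2 - 4s; subtract.
Step 3: 4 * (s - 2) = 4s - 8; subtract.
Quotient: 3s^2 + 2s + 4, Remainder: -6


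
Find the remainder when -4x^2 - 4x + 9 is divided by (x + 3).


By the Remainder Theorem, the remainder equals p(-3):
  -4*(-3)^2 = -36
  -4*(-3)^1 = 12
  constant: 9
Sum: -36 + 12 + 9 = -15


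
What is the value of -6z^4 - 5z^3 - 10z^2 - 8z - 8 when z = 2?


Using direct substitution:
  -6 * (2)^4 = -96
  -5 * (2)^3 = -40
  -10 * (2)^2 = -40
  -8 * (2)^1 = -16
  constant: -8
Sum = -96 - 40 - 40 - 16 - 8 = -200


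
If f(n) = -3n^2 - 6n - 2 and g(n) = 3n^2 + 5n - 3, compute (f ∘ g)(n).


Substitute g(n) into f:
f(g(n)) = -3*(3n^2 + 5n - 3)^2 + (-6)*(3n^2 + 5n - 3) + (-2)
(3n^2 + 5n - 3)^2 = 9n^4 + 30n^3 + 7n^2 - 30n + 9
Expand and combine: -27n^4 - 90n^3 - 39n^2 + 60n - 11


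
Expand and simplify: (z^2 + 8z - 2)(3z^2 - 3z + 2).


Distribute each term of the first polynomial:
  (z^2)(3z^2 - 3z + 2) = 3z^4 - 3z^3 + 2z^2
  (8z)(3z^2 - 3z + 2) = 24z^3 - 24z^2 + 16z
  (-2)(3z^2 - 3z + 2) = -6z^2 + 6z - 4
Sum: 3z^4 + 21z^3 - 28z^2 + 22z - 4


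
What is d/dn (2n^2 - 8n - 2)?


Apply the power rule term by term:
  d/dn(2n^2) = 4n
  d/dn(-8n) = -8
  d/dn(-2) = 0
p'(n) = 4n - 8


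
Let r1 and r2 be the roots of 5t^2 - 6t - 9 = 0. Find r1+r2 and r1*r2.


For at^2+bt+c=0: sum = -b/a, product = c/a.
a=5, b=-6, c=-9
Sum = -(-6)/5 = 6/5
Product = (-9)/5 = -9/5


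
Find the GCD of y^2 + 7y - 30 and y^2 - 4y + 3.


Factor each:
  y^2 + 7y - 30 = (y - 3)(y + 10)
  y^2 - 4y + 3 = (y - 3)(y - 1)
Common monic factor: y - 3


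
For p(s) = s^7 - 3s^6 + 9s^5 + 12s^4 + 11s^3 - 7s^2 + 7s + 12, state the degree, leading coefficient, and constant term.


Highest power of s is 7, with coefficient 1. Constant term is 12.
Degree = 7, leading coefficient = 1, constant term = 12


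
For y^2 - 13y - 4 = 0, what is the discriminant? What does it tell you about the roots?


D = b^2 - 4ac = (-13)^2 - 4(1)(-4) = 169 + 16 = 185
Since D > 0: two distinct irrational roots


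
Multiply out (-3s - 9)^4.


Expand (-3s - 9)^4 by repeated multiplication:
  (-3s - 9)^2 = 9s^2 + 54s + 81
  (-3s - 9)^3 = -27s^3 - 243s^2 - 729s - 729
= 81s^4 + 972s^3 + 4374s^2 + 8748s + 6561


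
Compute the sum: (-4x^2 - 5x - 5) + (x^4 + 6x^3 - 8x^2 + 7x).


Align terms by degree and add:
  -4x^2 - 5x - 5
+ x^4 + 6x^3 - 8x^2 + 7x
= x^4 + 6x^3 - 12x^2 + 2x - 5


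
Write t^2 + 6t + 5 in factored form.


Roots satisfy r1 + r2 = -b/a = -6 and r1*r2 = c/a = 5.
So r1 = -1, r2 = -5.
t^2 + 6t + 5 = (t - r1)(t - r2) = (t + 1)(t + 5)


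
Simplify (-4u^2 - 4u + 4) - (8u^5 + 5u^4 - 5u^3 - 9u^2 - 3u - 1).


Distribute the minus sign:
  (-4u^2 - 4u + 4)
- (8u^5 + 5u^4 - 5u^3 - 9u^2 - 3u - 1)
Negate second polynomial: -8u^5 - 5u^4 + 5u^3 + 9u^2 + 3u + 1
Add: -8u^5 - 5u^4 + 5u^3 + 5u^2 - u + 5


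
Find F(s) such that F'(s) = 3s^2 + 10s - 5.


Reverse power rule on each term:
  ∫ 3s^2 ds = s^3
  ∫ 10s ds = 5s^2
  ∫ -5 ds = -5s
F(s) = s^3 + 5s^2 - 5s + C


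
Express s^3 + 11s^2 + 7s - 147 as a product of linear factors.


Try integer roots (divisors of -147). s=3: p(3)=0.
Divide out (s - 3): quotient is s^2 + 14s + 49.
Factor the quadratic: (s + 7)(s + 7)
Result: (s - 3)(s + 7)(s + 7)


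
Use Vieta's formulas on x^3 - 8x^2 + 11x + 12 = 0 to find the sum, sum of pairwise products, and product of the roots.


Monic cubic x^3+bx^2+cx+d=0: sum=-b, pairwise sum=c, product=-d.
b=-8, c=11, d=12
r1+r2+r3 = 8
r1r2+r1r3+r2r3 = 11
r1r2r3 = -12


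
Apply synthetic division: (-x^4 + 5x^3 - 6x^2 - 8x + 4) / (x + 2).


Synthetic division with c = -2. Coefficients: -1, 5, -6, -8, 4
Bring down -1.
  -1 * -2 = 2; 2 + 5 = 7
  7 * -2 = -14; -14 - 6 = -20
  -20 * -2 = 40; 40 - 8 = 32
  32 * -2 = -64; -64 + 4 = -60
Quotient: -x^3 + 7x^2 - 20x + 32, Remainder: -60


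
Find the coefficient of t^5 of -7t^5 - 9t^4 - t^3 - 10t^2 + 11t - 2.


Read off the coefficient of t^5: -7


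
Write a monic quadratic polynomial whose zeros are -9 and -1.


p(x) = (x + 9)(x + 1)
Expand: x^2 + 10x + 9


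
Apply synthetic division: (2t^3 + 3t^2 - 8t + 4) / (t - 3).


Synthetic division with c = 3. Coefficients: 2, 3, -8, 4
Bring down 2.
  2 * 3 = 6; 6 + 3 = 9
  9 * 3 = 27; 27 - 8 = 19
  19 * 3 = 57; 57 + 4 = 61
Quotient: 2t^2 + 9t + 19, Remainder: 61


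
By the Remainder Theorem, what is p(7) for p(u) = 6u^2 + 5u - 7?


By the Remainder Theorem, the remainder equals p(7):
  6*(7)^2 = 294
  5*(7)^1 = 35
  constant: -7
Sum: 294 + 35 - 7 = 322


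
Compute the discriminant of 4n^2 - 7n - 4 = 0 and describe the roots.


D = b^2 - 4ac = (-7)^2 - 4(4)(-4) = 49 + 64 = 113
Since D > 0: two distinct irrational roots


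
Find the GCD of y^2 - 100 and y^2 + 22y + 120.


Factor each:
  y^2 - 100 = (y + 10)(y - 10)
  y^2 + 22y + 120 = (y + 10)(y + 12)
Common monic factor: y + 10


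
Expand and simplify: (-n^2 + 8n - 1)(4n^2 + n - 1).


Distribute each term of the first polynomial:
  (-n^2)(4n^2 + n - 1) = -4n^4 - n^3 + n^2
  (8n)(4n^2 + n - 1) = 32n^3 + 8n^2 - 8n
  (-1)(4n^2 + n - 1) = -4n^2 - n + 1
Sum: -4n^4 + 31n^3 + 5n^2 - 9n + 1


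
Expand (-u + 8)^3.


Expand (-u + 8)^3 by repeated multiplication:
  (-u + 8)^2 = u^2 - 16u + 64
= -u^3 + 24u^2 - 192u + 512


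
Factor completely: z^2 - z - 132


Roots satisfy r1 + r2 = -b/a = 1 and r1*r2 = c/a = -132.
So r1 = 12, r2 = -11.
z^2 - z - 132 = (z - r1)(z - r2) = (z - 12)(z + 11)


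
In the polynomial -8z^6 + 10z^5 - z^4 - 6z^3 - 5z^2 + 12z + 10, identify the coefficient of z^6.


Read off the coefficient of z^6: -8


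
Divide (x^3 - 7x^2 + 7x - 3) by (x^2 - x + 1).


(x^3 - 7x^2 + 7x - 3) / (x^2 - x + 1)
Step 1: x * (x^2 - x + 1) = x^3 - x^2 + x; subtract.
Step 2: -6 * (x^2 - x + 1) = -6x^2 + 6x - 6; subtract.
Quotient: x - 6, Remainder: 3


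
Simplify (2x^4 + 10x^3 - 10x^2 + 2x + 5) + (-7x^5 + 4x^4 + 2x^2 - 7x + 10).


Align terms by degree and add:
  2x^4 + 10x^3 - 10x^2 + 2x + 5
  -7x^5 + 4x^4 + 2x^2 - 7x + 10
= -7x^5 + 6x^4 + 10x^3 - 8x^2 - 5x + 15


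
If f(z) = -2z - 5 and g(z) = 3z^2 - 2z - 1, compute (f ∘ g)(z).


Substitute g(z) into f:
f(g(z)) = -2*(3z^2 - 2z - 1) + (-5)
Expand and combine: -6z^2 + 4z - 3


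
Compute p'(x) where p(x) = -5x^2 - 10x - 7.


Apply the power rule term by term:
  d/dx(-5x^2) = -10x
  d/dx(-10x) = -10
  d/dx(-7) = 0
p'(x) = -10x - 10


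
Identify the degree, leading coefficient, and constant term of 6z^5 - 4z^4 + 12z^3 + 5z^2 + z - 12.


Highest power of z is 5, with coefficient 6. Constant term is -12.
Degree = 5, leading coefficient = 6, constant term = -12


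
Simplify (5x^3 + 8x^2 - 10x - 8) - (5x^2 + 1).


Distribute the minus sign:
  (5x^3 + 8x^2 - 10x - 8)
- (5x^2 + 1)
Negate second polynomial: -5x^2 - 1
Add: 5x^3 + 3x^2 - 10x - 9


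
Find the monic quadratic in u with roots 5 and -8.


p(u) = (u - 5)(u + 8)
Expand: u^2 + 3u - 40


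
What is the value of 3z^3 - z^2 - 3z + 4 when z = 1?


Using direct substitution:
  3 * (1)^3 = 3
  -1 * (1)^2 = -1
  -3 * (1)^1 = -3
  constant: 4
Sum = 3 - 1 - 3 + 4 = 3


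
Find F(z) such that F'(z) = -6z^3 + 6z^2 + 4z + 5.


Reverse power rule on each term:
  ∫ -6z^3 dz = -(3/2)z^4
  ∫ 6z^2 dz = 2z^3
  ∫ 4z dz = 2z^2
  ∫ 5 dz = 5z
F(z) = -(3/2)z^4 + 2z^3 + 2z^2 + 5z + C


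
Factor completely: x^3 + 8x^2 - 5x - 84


Try integer roots (divisors of -84). x=3: p(3)=0.
Divide out (x - 3): quotient is x^2 + 11x + 28.
Factor the quadratic: (x + 7)(x + 4)
Result: (x - 3)(x + 7)(x + 4)


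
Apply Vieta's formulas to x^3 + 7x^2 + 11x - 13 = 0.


Monic cubic x^3+bx^2+cx+d=0: sum=-b, pairwise sum=c, product=-d.
b=7, c=11, d=-13
r1+r2+r3 = -7
r1r2+r1r3+r2r3 = 11
r1r2r3 = 13


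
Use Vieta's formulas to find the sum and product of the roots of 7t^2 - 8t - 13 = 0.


For at^2+bt+c=0: sum = -b/a, product = c/a.
a=7, b=-8, c=-13
Sum = -(-8)/7 = 8/7
Product = (-13)/7 = -13/7


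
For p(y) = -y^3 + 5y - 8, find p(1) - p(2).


p(1) = -4
p(2) = -6
p(1) - p(2) = -4 + 6 = 2


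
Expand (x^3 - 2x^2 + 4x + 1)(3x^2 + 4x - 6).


Distribute each term of the first polynomial:
  (x^3)(3x^2 + 4x - 6) = 3x^5 + 4x^4 - 6x^3
  (-2x^2)(3x^2 + 4x - 6) = -6x^4 - 8x^3 + 12x^2
  (4x)(3x^2 + 4x - 6) = 12x^3 + 16x^2 - 24x
  (1)(3x^2 + 4x - 6) = 3x^2 + 4x - 6
Sum: 3x^5 - 2x^4 - 2x^3 + 31x^2 - 20x - 6


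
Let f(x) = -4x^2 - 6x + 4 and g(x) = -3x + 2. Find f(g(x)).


Substitute g(x) into f:
f(g(x)) = -4*(-3x + 2)^2 + (-6)*(-3x + 2) + 4
(-3x + 2)^2 = 9x^2 - 12x + 4
Expand and combine: -36x^2 + 66x - 24


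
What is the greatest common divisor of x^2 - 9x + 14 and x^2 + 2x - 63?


Factor each:
  x^2 - 9x + 14 = (x - 7)(x - 2)
  x^2 + 2x - 63 = (x - 7)(x + 9)
Common monic factor: x - 7


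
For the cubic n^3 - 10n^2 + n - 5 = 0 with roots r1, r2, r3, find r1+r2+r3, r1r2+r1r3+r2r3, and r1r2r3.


Monic cubic n^3+bn^2+cn+d=0: sum=-b, pairwise sum=c, product=-d.
b=-10, c=1, d=-5
r1+r2+r3 = 10
r1r2+r1r3+r2r3 = 1
r1r2r3 = 5


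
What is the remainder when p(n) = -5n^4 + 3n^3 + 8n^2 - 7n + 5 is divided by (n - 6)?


By the Remainder Theorem, the remainder equals p(6):
  -5*(6)^4 = -6480
  3*(6)^3 = 648
  8*(6)^2 = 288
  -7*(6)^1 = -42
  constant: 5
Sum: -6480 + 648 + 288 - 42 + 5 = -5581


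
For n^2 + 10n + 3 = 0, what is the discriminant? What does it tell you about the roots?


D = b^2 - 4ac = (10)^2 - 4(1)(3) = 100 - 12 = 88
Since D > 0: two distinct irrational roots


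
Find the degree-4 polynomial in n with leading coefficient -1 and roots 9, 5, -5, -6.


p(n) = -(n - 9)(n - 5)(n + 5)(n + 6)
Expand: -n^4 + 3n^3 + 79n^2 - 75n - 1350


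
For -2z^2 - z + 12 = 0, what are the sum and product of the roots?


For az^2+bz+c=0: sum = -b/a, product = c/a.
a=-2, b=-1, c=12
Sum = -(-1)/-2 = -1/2
Product = (12)/-2 = -6


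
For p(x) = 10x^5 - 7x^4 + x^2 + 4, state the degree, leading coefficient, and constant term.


Highest power of x is 5, with coefficient 10. Constant term is 4.
Degree = 5, leading coefficient = 10, constant term = 4


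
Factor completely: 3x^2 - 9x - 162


Roots satisfy r1 + r2 = -b/a = 3 and r1*r2 = c/a = -54.
So r1 = -6, r2 = 9.
3x^2 - 9x - 162 = 3(x - r1)(x - r2) = 3(x + 6)(x - 9)


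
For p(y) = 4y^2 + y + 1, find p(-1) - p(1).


p(-1) = 4
p(1) = 6
p(-1) - p(1) = 4 - 6 = -2


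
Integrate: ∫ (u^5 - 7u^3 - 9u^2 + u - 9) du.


Reverse power rule on each term:
  ∫ u^5 du = (1/6)u^6
  ∫ -7u^3 du = -(7/4)u^4
  ∫ -9u^2 du = -3u^3
  ∫ u du = (1/2)u^2
  ∫ -9 du = -9u
F(u) = (1/6)u^6 - (7/4)u^4 - 3u^3 + (1/2)u^2 - 9u + C


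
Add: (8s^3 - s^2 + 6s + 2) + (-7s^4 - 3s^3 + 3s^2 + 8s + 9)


Align terms by degree and add:
  8s^3 - s^2 + 6s + 2
  -7s^4 - 3s^3 + 3s^2 + 8s + 9
= -7s^4 + 5s^3 + 2s^2 + 14s + 11


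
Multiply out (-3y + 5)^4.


Expand (-3y + 5)^4 by repeated multiplication:
  (-3y + 5)^2 = 9y^2 - 30y + 25
  (-3y + 5)^3 = -27y^3 + 135y^2 - 225y + 125
= 81y^4 - 540y^3 + 1350y^2 - 1500y + 625


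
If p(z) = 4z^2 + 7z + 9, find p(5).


Using direct substitution:
  4 * (5)^2 = 100
  7 * (5)^1 = 35
  constant: 9
Sum = 100 + 35 + 9 = 144


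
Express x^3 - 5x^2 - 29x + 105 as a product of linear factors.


Try integer roots (divisors of 105). x=3: p(3)=0.
Divide out (x - 3): quotient is x^2 - 2x - 35.
Factor the quadratic: (x + 5)(x - 7)
Result: (x - 3)(x + 5)(x - 7)


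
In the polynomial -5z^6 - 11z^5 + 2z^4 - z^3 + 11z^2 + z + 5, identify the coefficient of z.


Read off the coefficient of z: 1


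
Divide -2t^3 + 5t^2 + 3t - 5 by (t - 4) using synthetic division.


Synthetic division with c = 4. Coefficients: -2, 5, 3, -5
Bring down -2.
  -2 * 4 = -8; -8 + 5 = -3
  -3 * 4 = -12; -12 + 3 = -9
  -9 * 4 = -36; -36 - 5 = -41
Quotient: -2t^2 - 3t - 9, Remainder: -41


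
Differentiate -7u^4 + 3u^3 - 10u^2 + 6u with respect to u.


Apply the power rule term by term:
  d/du(-7u^4) = -28u^3
  d/du(3u^3) = 9u^2
  d/du(-10u^2) = -20u
  d/du(6u) = 6
p'(u) = -28u^3 + 9u^2 - 20u + 6


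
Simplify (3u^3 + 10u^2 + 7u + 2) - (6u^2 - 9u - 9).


Distribute the minus sign:
  (3u^3 + 10u^2 + 7u + 2)
- (6u^2 - 9u - 9)
Negate second polynomial: -6u^2 + 9u + 9
Add: 3u^3 + 4u^2 + 16u + 11


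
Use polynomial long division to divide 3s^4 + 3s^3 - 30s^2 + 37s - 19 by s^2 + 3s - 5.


(3s^4 + 3s^3 - 30s^2 + 37s - 19) / (s^2 + 3s - 5)
Step 1: 3s^2 * (s^2 + 3s - 5) = 3s^4 + 9s^3 - 15s^2; subtract.
Step 2: -6s * (s^2 + 3s - 5) = -6s^3 - 18s^2 + 30s; subtract.
Step 3: 3 * (s^2 + 3s - 5) = 3s^2 + 9s - 15; subtract.
Quotient: 3s^2 - 6s + 3, Remainder: -2s - 4


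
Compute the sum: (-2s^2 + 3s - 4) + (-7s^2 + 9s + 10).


Align terms by degree and add:
  -2s^2 + 3s - 4
  -7s^2 + 9s + 10
= -9s^2 + 12s + 6


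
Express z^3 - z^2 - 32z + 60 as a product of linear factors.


Try integer roots (divisors of 60). z=5: p(5)=0.
Divide out (z - 5): quotient is z^2 + 4z - 12.
Factor the quadratic: (z + 6)(z - 2)
Result: (z - 5)(z + 6)(z - 2)


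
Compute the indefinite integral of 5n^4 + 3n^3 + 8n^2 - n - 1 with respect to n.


Reverse power rule on each term:
  ∫ 5n^4 dn = n^5
  ∫ 3n^3 dn = (3/4)n^4
  ∫ 8n^2 dn = (8/3)n^3
  ∫ -n dn = -(1/2)n^2
  ∫ -1 dn = -n
F(n) = n^5 + (3/4)n^4 + (8/3)n^3 - (1/2)n^2 - n + C


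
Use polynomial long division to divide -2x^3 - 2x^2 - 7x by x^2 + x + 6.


(-2x^3 - 2x^2 - 7x) / (x^2 + x + 6)
Step 1: -2x * (x^2 + x + 6) = -2x^3 - 2x^2 - 12x; subtract.
Step 2: 0 * (x^2 + x + 6) = 0; subtract.
Quotient: -2x, Remainder: 5x


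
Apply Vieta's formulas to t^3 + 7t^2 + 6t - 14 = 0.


Monic cubic t^3+bt^2+ct+d=0: sum=-b, pairwise sum=c, product=-d.
b=7, c=6, d=-14
r1+r2+r3 = -7
r1r2+r1r3+r2r3 = 6
r1r2r3 = 14


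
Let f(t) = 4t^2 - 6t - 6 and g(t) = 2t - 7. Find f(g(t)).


Substitute g(t) into f:
f(g(t)) = 4*(2t - 7)^2 + (-6)*(2t - 7) + (-6)
(2t - 7)^2 = 4t^2 - 28t + 49
Expand and combine: 16t^2 - 124t + 232


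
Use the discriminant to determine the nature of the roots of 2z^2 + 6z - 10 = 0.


D = b^2 - 4ac = (6)^2 - 4(2)(-10) = 36 + 80 = 116
Since D > 0: two distinct irrational roots


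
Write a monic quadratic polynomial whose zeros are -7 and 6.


p(u) = (u + 7)(u - 6)
Expand: u^2 + u - 42


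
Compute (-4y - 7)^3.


Expand (-4y - 7)^3 by repeated multiplication:
  (-4y - 7)^2 = 16y^2 + 56y + 49
= -64y^3 - 336y^2 - 588y - 343


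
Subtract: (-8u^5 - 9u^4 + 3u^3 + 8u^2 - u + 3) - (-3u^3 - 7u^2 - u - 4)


Distribute the minus sign:
  (-8u^5 - 9u^4 + 3u^3 + 8u^2 - u + 3)
- (-3u^3 - 7u^2 - u - 4)
Negate second polynomial: 3u^3 + 7u^2 + u + 4
Add: -8u^5 - 9u^4 + 6u^3 + 15u^2 + 7


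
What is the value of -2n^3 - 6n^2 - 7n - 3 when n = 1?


Using direct substitution:
  -2 * (1)^3 = -2
  -6 * (1)^2 = -6
  -7 * (1)^1 = -7
  constant: -3
Sum = -2 - 6 - 7 - 3 = -18


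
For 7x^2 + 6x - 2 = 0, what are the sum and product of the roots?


For ax^2+bx+c=0: sum = -b/a, product = c/a.
a=7, b=6, c=-2
Sum = -(6)/7 = -6/7
Product = (-2)/7 = -2/7


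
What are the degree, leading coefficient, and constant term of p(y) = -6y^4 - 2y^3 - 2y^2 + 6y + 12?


Highest power of y is 4, with coefficient -6. Constant term is 12.
Degree = 4, leading coefficient = -6, constant term = 12


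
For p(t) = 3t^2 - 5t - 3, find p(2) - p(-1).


p(2) = -1
p(-1) = 5
p(2) - p(-1) = -1 - 5 = -6


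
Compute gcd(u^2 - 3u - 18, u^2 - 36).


Factor each:
  u^2 - 3u - 18 = (u - 6)(u + 3)
  u^2 - 36 = (u - 6)(u + 6)
Common monic factor: u - 6


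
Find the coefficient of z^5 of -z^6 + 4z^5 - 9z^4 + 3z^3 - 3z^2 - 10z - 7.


Read off the coefficient of z^5: 4


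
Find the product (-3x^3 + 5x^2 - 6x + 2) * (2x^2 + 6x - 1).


Distribute each term of the first polynomial:
  (-3x^3)(2x^2 + 6x - 1) = -6x^5 - 18x^4 + 3x^3
  (5x^2)(2x^2 + 6x - 1) = 10x^4 + 30x^3 - 5x^2
  (-6x)(2x^2 + 6x - 1) = -12x^3 - 36x^2 + 6x
  (2)(2x^2 + 6x - 1) = 4x^2 + 12x - 2
Sum: -6x^5 - 8x^4 + 21x^3 - 37x^2 + 18x - 2


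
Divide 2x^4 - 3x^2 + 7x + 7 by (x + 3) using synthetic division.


Synthetic division with c = -3. Coefficients: 2, 0, -3, 7, 7
Bring down 2.
  2 * -3 = -6; -6 + 0 = -6
  -6 * -3 = 18; 18 - 3 = 15
  15 * -3 = -45; -45 + 7 = -38
  -38 * -3 = 114; 114 + 7 = 121
Quotient: 2x^3 - 6x^2 + 15x - 38, Remainder: 121


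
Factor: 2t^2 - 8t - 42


Roots satisfy r1 + r2 = -b/a = 4 and r1*r2 = c/a = -21.
So r1 = 7, r2 = -3.
2t^2 - 8t - 42 = 2(t - r1)(t - r2) = 2(t - 7)(t + 3)


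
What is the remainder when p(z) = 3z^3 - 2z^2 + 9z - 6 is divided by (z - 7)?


By the Remainder Theorem, the remainder equals p(7):
  3*(7)^3 = 1029
  -2*(7)^2 = -98
  9*(7)^1 = 63
  constant: -6
Sum: 1029 - 98 + 63 - 6 = 988


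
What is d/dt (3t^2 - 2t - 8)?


Apply the power rule term by term:
  d/dt(3t^2) = 6t
  d/dt(-2t) = -2
  d/dt(-8) = 0
p'(t) = 6t - 2


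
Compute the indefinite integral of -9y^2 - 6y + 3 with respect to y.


Reverse power rule on each term:
  ∫ -9y^2 dy = -3y^3
  ∫ -6y dy = -3y^2
  ∫ 3 dy = 3y
F(y) = -3y^3 - 3y^2 + 3y + C


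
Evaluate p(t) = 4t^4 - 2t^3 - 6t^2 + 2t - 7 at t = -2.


Using direct substitution:
  4 * (-2)^4 = 64
  -2 * (-2)^3 = 16
  -6 * (-2)^2 = -24
  2 * (-2)^1 = -4
  constant: -7
Sum = 64 + 16 - 24 - 4 - 7 = 45


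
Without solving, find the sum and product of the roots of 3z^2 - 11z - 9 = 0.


For az^2+bz+c=0: sum = -b/a, product = c/a.
a=3, b=-11, c=-9
Sum = -(-11)/3 = 11/3
Product = (-9)/3 = -3


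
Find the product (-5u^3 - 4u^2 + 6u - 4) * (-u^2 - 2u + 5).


Distribute each term of the first polynomial:
  (-5u^3)(-u^2 - 2u + 5) = 5u^5 + 10u^4 - 25u^3
  (-4u^2)(-u^2 - 2u + 5) = 4u^4 + 8u^3 - 20u^2
  (6u)(-u^2 - 2u + 5) = -6u^3 - 12u^2 + 30u
  (-4)(-u^2 - 2u + 5) = 4u^2 + 8u - 20
Sum: 5u^5 + 14u^4 - 23u^3 - 28u^2 + 38u - 20


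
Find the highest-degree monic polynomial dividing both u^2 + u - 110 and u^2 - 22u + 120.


Factor each:
  u^2 + u - 110 = (u - 10)(u + 11)
  u^2 - 22u + 120 = (u - 10)(u - 12)
Common monic factor: u - 10


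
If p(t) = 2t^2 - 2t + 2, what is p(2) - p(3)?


p(2) = 6
p(3) = 14
p(2) - p(3) = 6 - 14 = -8


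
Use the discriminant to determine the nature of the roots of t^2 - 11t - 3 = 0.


D = b^2 - 4ac = (-11)^2 - 4(1)(-3) = 121 + 12 = 133
Since D > 0: two distinct irrational roots


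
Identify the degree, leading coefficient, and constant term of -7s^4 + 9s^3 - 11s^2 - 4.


Highest power of s is 4, with coefficient -7. Constant term is -4.
Degree = 4, leading coefficient = -7, constant term = -4


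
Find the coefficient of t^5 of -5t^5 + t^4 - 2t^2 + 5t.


Read off the coefficient of t^5: -5


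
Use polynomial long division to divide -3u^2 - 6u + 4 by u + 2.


(-3u^2 - 6u + 4) / (u + 2)
Step 1: -3u * (u + 2) = -3u^2 - 6u; subtract.
Step 2: 0 * (u + 2) = 0; subtract.
Quotient: -3u, Remainder: 4


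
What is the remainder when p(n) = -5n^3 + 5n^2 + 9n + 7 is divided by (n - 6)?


By the Remainder Theorem, the remainder equals p(6):
  -5*(6)^3 = -1080
  5*(6)^2 = 180
  9*(6)^1 = 54
  constant: 7
Sum: -1080 + 180 + 54 + 7 = -839


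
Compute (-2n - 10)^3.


Expand (-2n - 10)^3 by repeated multiplication:
  (-2n - 10)^2 = 4n^2 + 40n + 100
= -8n^3 - 120n^2 - 600n - 1000


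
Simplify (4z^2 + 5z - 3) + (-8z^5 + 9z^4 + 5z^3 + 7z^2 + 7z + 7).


Align terms by degree and add:
  4z^2 + 5z - 3
  -8z^5 + 9z^4 + 5z^3 + 7z^2 + 7z + 7
= -8z^5 + 9z^4 + 5z^3 + 11z^2 + 12z + 4


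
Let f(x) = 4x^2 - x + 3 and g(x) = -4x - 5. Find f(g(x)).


Substitute g(x) into f:
f(g(x)) = 4*(-4x - 5)^2 + (-1)*(-4x - 5) + 3
(-4x - 5)^2 = 16x^2 + 40x + 25
Expand and combine: 64x^2 + 164x + 108


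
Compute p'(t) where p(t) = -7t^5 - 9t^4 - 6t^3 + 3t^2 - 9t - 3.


Apply the power rule term by term:
  d/dt(-7t^5) = -35t^4
  d/dt(-9t^4) = -36t^3
  d/dt(-6t^3) = -18t^2
  d/dt(3t^2) = 6t
  d/dt(-9t) = -9
  d/dt(-3) = 0
p'(t) = -35t^4 - 36t^3 - 18t^2 + 6t - 9


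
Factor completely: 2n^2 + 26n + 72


Roots satisfy r1 + r2 = -b/a = -13 and r1*r2 = c/a = 36.
So r1 = -4, r2 = -9.
2n^2 + 26n + 72 = 2(n - r1)(n - r2) = 2(n + 4)(n + 9)


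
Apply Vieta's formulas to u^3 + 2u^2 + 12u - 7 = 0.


Monic cubic u^3+bu^2+cu+d=0: sum=-b, pairwise sum=c, product=-d.
b=2, c=12, d=-7
r1+r2+r3 = -2
r1r2+r1r3+r2r3 = 12
r1r2r3 = 7


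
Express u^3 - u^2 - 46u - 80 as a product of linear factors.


Try integer roots (divisors of -80). u=-2: p(-2)=0.
Divide out (u + 2): quotient is u^2 - 3u - 40.
Factor the quadratic: (u - 8)(u + 5)
Result: (u + 2)(u - 8)(u + 5)


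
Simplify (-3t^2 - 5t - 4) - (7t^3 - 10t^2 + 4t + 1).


Distribute the minus sign:
  (-3t^2 - 5t - 4)
- (7t^3 - 10t^2 + 4t + 1)
Negate second polynomial: -7t^3 + 10t^2 - 4t - 1
Add: -7t^3 + 7t^2 - 9t - 5


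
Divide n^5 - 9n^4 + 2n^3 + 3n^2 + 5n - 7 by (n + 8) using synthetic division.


Synthetic division with c = -8. Coefficients: 1, -9, 2, 3, 5, -7
Bring down 1.
  1 * -8 = -8; -8 - 9 = -17
  -17 * -8 = 136; 136 + 2 = 138
  138 * -8 = -1104; -1104 + 3 = -1101
  -1101 * -8 = 8808; 8808 + 5 = 8813
  8813 * -8 = -70504; -70504 - 7 = -70511
Quotient: n^4 - 17n^3 + 138n^2 - 1101n + 8813, Remainder: -70511


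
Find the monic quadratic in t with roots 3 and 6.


p(t) = (t - 3)(t - 6)
Expand: t^2 - 9t + 18


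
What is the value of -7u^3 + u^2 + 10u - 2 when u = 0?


Using direct substitution:
  -7 * (0)^3 = 0
  1 * (0)^2 = 0
  10 * (0)^1 = 0
  constant: -2
Sum = 0 + 0 + 0 - 2 = -2


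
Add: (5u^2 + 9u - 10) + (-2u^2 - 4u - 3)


Align terms by degree and add:
  5u^2 + 9u - 10
  -2u^2 - 4u - 3
= 3u^2 + 5u - 13


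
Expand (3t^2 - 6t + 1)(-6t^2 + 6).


Distribute each term of the first polynomial:
  (3t^2)(-6t^2 + 6) = -18t^4 + 18t^2
  (-6t)(-6t^2 + 6) = 36t^3 - 36t
  (1)(-6t^2 + 6) = -6t^2 + 6
Sum: -18t^4 + 36t^3 + 12t^2 - 36t + 6


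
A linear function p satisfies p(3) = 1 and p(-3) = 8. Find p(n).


p(n) = mn + b. Using p(3)=1, p(-3)=8:
m = (1 - 8)/(3 + 3) = -7/6 = -7/6
b = 1 - m*(3) = 1 + 7/2 = 9/2
p(n) = -(7/6)n + (9/2)


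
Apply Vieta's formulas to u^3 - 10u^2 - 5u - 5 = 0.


Monic cubic u^3+bu^2+cu+d=0: sum=-b, pairwise sum=c, product=-d.
b=-10, c=-5, d=-5
r1+r2+r3 = 10
r1r2+r1r3+r2r3 = -5
r1r2r3 = 5


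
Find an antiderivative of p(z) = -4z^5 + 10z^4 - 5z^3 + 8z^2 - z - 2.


Reverse power rule on each term:
  ∫ -4z^5 dz = -(2/3)z^6
  ∫ 10z^4 dz = 2z^5
  ∫ -5z^3 dz = -(5/4)z^4
  ∫ 8z^2 dz = (8/3)z^3
  ∫ -z dz = -(1/2)z^2
  ∫ -2 dz = -2z
F(z) = -(2/3)z^6 + 2z^5 - (5/4)z^4 + (8/3)z^3 - (1/2)z^2 - 2z + C


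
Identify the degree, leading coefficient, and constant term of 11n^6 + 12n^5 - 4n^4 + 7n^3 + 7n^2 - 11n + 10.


Highest power of n is 6, with coefficient 11. Constant term is 10.
Degree = 6, leading coefficient = 11, constant term = 10


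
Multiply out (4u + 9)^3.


Expand (4u + 9)^3 by repeated multiplication:
  (4u + 9)^2 = 16u^2 + 72u + 81
= 64u^3 + 432u^2 + 972u + 729


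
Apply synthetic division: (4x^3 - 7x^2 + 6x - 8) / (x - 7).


Synthetic division with c = 7. Coefficients: 4, -7, 6, -8
Bring down 4.
  4 * 7 = 28; 28 - 7 = 21
  21 * 7 = 147; 147 + 6 = 153
  153 * 7 = 1071; 1071 - 8 = 1063
Quotient: 4x^2 + 21x + 153, Remainder: 1063


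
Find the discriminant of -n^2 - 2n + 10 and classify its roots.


D = b^2 - 4ac = (-2)^2 - 4(-1)(10) = 4 + 40 = 44
Since D > 0: two distinct irrational roots


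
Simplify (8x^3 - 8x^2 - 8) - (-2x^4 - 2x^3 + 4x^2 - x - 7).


Distribute the minus sign:
  (8x^3 - 8x^2 - 8)
- (-2x^4 - 2x^3 + 4x^2 - x - 7)
Negate second polynomial: 2x^4 + 2x^3 - 4x^2 + x + 7
Add: 2x^4 + 10x^3 - 12x^2 + x - 1


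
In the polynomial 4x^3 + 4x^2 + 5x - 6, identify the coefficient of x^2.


Read off the coefficient of x^2: 4


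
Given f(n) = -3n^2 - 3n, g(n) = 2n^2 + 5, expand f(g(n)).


Substitute g(n) into f:
f(g(n)) = -3*(2n^2 + 5)^2 + (-3)*(2n^2 + 5)
(2n^2 + 5)^2 = 4n^4 + 20n^2 + 25
Expand and combine: -12n^4 - 66n^2 - 90


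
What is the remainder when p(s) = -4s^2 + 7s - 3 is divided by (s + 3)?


By the Remainder Theorem, the remainder equals p(-3):
  -4*(-3)^2 = -36
  7*(-3)^1 = -21
  constant: -3
Sum: -36 - 21 - 3 = -60


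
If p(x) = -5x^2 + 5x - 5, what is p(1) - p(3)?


p(1) = -5
p(3) = -35
p(1) - p(3) = -5 + 35 = 30


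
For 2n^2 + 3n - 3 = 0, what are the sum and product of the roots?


For an^2+bn+c=0: sum = -b/a, product = c/a.
a=2, b=3, c=-3
Sum = -(3)/2 = -3/2
Product = (-3)/2 = -3/2


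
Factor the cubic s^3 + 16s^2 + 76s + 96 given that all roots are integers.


Try integer roots (divisors of 96). s=-6: p(-6)=0.
Divide out (s + 6): quotient is s^2 + 10s + 16.
Factor the quadratic: (s + 2)(s + 8)
Result: (s + 6)(s + 2)(s + 8)


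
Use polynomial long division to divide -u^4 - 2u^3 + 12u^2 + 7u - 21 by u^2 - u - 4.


(-u^4 - 2u^3 + 12u^2 + 7u - 21) / (u^2 - u - 4)
Step 1: -u^2 * (u^2 - u - 4) = -u^4 + u^3 + 4u^2; subtract.
Step 2: -3u * (u^2 - u - 4) = -3u^3 + 3u^2 + 12u; subtract.
Step 3: 5 * (u^2 - u - 4) = 5u^2 - 5u - 20; subtract.
Quotient: -u^2 - 3u + 5, Remainder: -1


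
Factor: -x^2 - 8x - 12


Roots satisfy r1 + r2 = -b/a = -8 and r1*r2 = c/a = 12.
So r1 = -2, r2 = -6.
-x^2 - 8x - 12 = -(x - r1)(x - r2) = -(x + 2)(x + 6)


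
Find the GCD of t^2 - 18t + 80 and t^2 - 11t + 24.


Factor each:
  t^2 - 18t + 80 = (t - 8)(t - 10)
  t^2 - 11t + 24 = (t - 8)(t - 3)
Common monic factor: t - 8


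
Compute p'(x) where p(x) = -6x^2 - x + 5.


Apply the power rule term by term:
  d/dx(-6x^2) = -12x
  d/dx(-x) = -1
  d/dx(5) = 0
p'(x) = -12x - 1


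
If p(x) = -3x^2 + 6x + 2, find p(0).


Using direct substitution:
  -3 * (0)^2 = 0
  6 * (0)^1 = 0
  constant: 2
Sum = 0 + 0 + 2 = 2


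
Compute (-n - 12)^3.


Expand (-n - 12)^3 by repeated multiplication:
  (-n - 12)^2 = n^2 + 24n + 144
= -n^3 - 36n^2 - 432n - 1728


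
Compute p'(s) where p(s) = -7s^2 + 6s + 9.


Apply the power rule term by term:
  d/ds(-7s^2) = -14s
  d/ds(6s) = 6
  d/ds(9) = 0
p'(s) = -14s + 6


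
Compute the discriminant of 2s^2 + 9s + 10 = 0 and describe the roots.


D = b^2 - 4ac = (9)^2 - 4(2)(10) = 81 - 80 = 1
Since D > 0: two distinct rational roots


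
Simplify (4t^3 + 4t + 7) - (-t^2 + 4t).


Distribute the minus sign:
  (4t^3 + 4t + 7)
- (-t^2 + 4t)
Negate second polynomial: t^2 - 4t
Add: 4t^3 + t^2 + 7


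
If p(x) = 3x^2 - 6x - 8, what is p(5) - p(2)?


p(5) = 37
p(2) = -8
p(5) - p(2) = 37 + 8 = 45


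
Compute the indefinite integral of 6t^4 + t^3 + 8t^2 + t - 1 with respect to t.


Reverse power rule on each term:
  ∫ 6t^4 dt = (6/5)t^5
  ∫ t^3 dt = (1/4)t^4
  ∫ 8t^2 dt = (8/3)t^3
  ∫ t dt = (1/2)t^2
  ∫ -1 dt = -t
F(t) = (6/5)t^5 + (1/4)t^4 + (8/3)t^3 + (1/2)t^2 - t + C


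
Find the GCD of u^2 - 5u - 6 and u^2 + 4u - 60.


Factor each:
  u^2 - 5u - 6 = (u - 6)(u + 1)
  u^2 + 4u - 60 = (u - 6)(u + 10)
Common monic factor: u - 6


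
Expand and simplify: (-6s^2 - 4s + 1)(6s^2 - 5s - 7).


Distribute each term of the first polynomial:
  (-6s^2)(6s^2 - 5s - 7) = -36s^4 + 30s^3 + 42s^2
  (-4s)(6s^2 - 5s - 7) = -24s^3 + 20s^2 + 28s
  (1)(6s^2 - 5s - 7) = 6s^2 - 5s - 7
Sum: -36s^4 + 6s^3 + 68s^2 + 23s - 7


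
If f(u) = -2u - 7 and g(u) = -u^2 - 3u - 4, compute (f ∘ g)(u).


Substitute g(u) into f:
f(g(u)) = -2*(-u^2 - 3u - 4) + (-7)
Expand and combine: 2u^2 + 6u + 1


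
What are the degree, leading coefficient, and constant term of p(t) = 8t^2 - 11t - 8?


Highest power of t is 2, with coefficient 8. Constant term is -8.
Degree = 2, leading coefficient = 8, constant term = -8


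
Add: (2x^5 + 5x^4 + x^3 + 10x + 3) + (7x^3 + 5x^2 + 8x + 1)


Align terms by degree and add:
  2x^5 + 5x^4 + x^3 + 10x + 3
+ 7x^3 + 5x^2 + 8x + 1
= 2x^5 + 5x^4 + 8x^3 + 5x^2 + 18x + 4


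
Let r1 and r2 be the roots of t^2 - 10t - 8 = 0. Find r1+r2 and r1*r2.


For at^2+bt+c=0: sum = -b/a, product = c/a.
a=1, b=-10, c=-8
Sum = -(-10)/1 = 10
Product = (-8)/1 = -8


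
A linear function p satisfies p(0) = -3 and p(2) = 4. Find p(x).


p(x) = mx + b. Using p(0)=-3, p(2)=4:
m = (-3 - 4)/(0 - 2) = -7/-2 = 7/2
b = -3 - m*(0) = -3 = -3
p(x) = (7/2)x - 3


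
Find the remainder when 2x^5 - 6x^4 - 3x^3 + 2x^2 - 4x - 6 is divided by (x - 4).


By the Remainder Theorem, the remainder equals p(4):
  2*(4)^5 = 2048
  -6*(4)^4 = -1536
  -3*(4)^3 = -192
  2*(4)^2 = 32
  -4*(4)^1 = -16
  constant: -6
Sum: 2048 - 1536 - 192 + 32 - 16 - 6 = 330


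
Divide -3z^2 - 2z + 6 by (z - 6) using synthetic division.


Synthetic division with c = 6. Coefficients: -3, -2, 6
Bring down -3.
  -3 * 6 = -18; -18 - 2 = -20
  -20 * 6 = -120; -120 + 6 = -114
Quotient: -3z - 20, Remainder: -114


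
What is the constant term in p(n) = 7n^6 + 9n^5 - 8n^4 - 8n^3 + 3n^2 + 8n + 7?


Read off the constant term: 7


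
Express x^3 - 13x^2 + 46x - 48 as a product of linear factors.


Try integer roots (divisors of -48). x=3: p(3)=0.
Divide out (x - 3): quotient is x^2 - 10x + 16.
Factor the quadratic: (x - 2)(x - 8)
Result: (x - 3)(x - 2)(x - 8)


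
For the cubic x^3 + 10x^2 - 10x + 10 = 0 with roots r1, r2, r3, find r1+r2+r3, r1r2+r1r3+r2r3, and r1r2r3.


Monic cubic x^3+bx^2+cx+d=0: sum=-b, pairwise sum=c, product=-d.
b=10, c=-10, d=10
r1+r2+r3 = -10
r1r2+r1r3+r2r3 = -10
r1r2r3 = -10


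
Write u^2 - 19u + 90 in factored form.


Roots satisfy r1 + r2 = -b/a = 19 and r1*r2 = c/a = 90.
So r1 = 10, r2 = 9.
u^2 - 19u + 90 = (u - r1)(u - r2) = (u - 10)(u - 9)


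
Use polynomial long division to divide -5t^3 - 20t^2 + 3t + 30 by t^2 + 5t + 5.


(-5t^3 - 20t^2 + 3t + 30) / (t^2 + 5t + 5)
Step 1: -5t * (t^2 + 5t + 5) = -5t^3 - 25t^2 - 25t; subtract.
Step 2: 5 * (t^2 + 5t + 5) = 5t^2 + 25t + 25; subtract.
Quotient: -5t + 5, Remainder: 3t + 5


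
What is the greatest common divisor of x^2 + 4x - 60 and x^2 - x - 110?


Factor each:
  x^2 + 4x - 60 = (x + 10)(x - 6)
  x^2 - x - 110 = (x + 10)(x - 11)
Common monic factor: x + 10


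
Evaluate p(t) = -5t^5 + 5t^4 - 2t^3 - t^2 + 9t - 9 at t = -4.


Using direct substitution:
  -5 * (-4)^5 = 5120
  5 * (-4)^4 = 1280
  -2 * (-4)^3 = 128
  -1 * (-4)^2 = -16
  9 * (-4)^1 = -36
  constant: -9
Sum = 5120 + 1280 + 128 - 16 - 36 - 9 = 6467


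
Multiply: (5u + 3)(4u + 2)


Distribute each term of the first polynomial:
  (5u)(4u + 2) = 20u^2 + 10u
  (3)(4u + 2) = 12u + 6
Sum: 20u^2 + 22u + 6


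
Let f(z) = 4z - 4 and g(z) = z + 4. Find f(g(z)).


Substitute g(z) into f:
f(g(z)) = 4*(z + 4) + (-4)
Expand and combine: 4z + 12


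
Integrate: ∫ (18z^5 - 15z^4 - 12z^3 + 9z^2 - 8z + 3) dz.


Reverse power rule on each term:
  ∫ 18z^5 dz = 3z^6
  ∫ -15z^4 dz = -3z^5
  ∫ -12z^3 dz = -3z^4
  ∫ 9z^2 dz = 3z^3
  ∫ -8z dz = -4z^2
  ∫ 3 dz = 3z
F(z) = 3z^6 - 3z^5 - 3z^4 + 3z^3 - 4z^2 + 3z + C


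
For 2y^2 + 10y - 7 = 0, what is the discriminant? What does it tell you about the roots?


D = b^2 - 4ac = (10)^2 - 4(2)(-7) = 100 + 56 = 156
Since D > 0: two distinct irrational roots


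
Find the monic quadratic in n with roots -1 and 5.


p(n) = (n + 1)(n - 5)
Expand: n^2 - 4n - 5


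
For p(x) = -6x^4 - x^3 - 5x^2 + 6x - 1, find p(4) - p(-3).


p(4) = -1657
p(-3) = -523
p(4) - p(-3) = -1657 + 523 = -1134


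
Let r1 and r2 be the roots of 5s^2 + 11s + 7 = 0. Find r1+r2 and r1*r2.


For as^2+bs+c=0: sum = -b/a, product = c/a.
a=5, b=11, c=7
Sum = -(11)/5 = -11/5
Product = (7)/5 = 7/5


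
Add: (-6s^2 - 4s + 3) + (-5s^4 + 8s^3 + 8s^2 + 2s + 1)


Align terms by degree and add:
  -6s^2 - 4s + 3
  -5s^4 + 8s^3 + 8s^2 + 2s + 1
= -5s^4 + 8s^3 + 2s^2 - 2s + 4


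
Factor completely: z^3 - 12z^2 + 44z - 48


Try integer roots (divisors of -48). z=6: p(6)=0.
Divide out (z - 6): quotient is z^2 - 6z + 8.
Factor the quadratic: (z - 4)(z - 2)
Result: (z - 6)(z - 4)(z - 2)


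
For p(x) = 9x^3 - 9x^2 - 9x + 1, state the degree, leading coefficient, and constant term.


Highest power of x is 3, with coefficient 9. Constant term is 1.
Degree = 3, leading coefficient = 9, constant term = 1


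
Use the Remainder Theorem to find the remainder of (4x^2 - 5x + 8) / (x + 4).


By the Remainder Theorem, the remainder equals p(-4):
  4*(-4)^2 = 64
  -5*(-4)^1 = 20
  constant: 8
Sum: 64 + 20 + 8 = 92


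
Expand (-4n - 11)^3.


Expand (-4n - 11)^3 by repeated multiplication:
  (-4n - 11)^2 = 16n^2 + 88n + 121
= -64n^3 - 528n^2 - 1452n - 1331


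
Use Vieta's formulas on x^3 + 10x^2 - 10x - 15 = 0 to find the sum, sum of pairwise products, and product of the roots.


Monic cubic x^3+bx^2+cx+d=0: sum=-b, pairwise sum=c, product=-d.
b=10, c=-10, d=-15
r1+r2+r3 = -10
r1r2+r1r3+r2r3 = -10
r1r2r3 = 15


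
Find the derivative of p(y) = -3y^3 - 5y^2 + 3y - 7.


Apply the power rule term by term:
  d/dy(-3y^3) = -9y^2
  d/dy(-5y^2) = -10y
  d/dy(3y) = 3
  d/dy(-7) = 0
p'(y) = -9y^2 - 10y + 3


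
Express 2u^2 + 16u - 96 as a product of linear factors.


Roots satisfy r1 + r2 = -b/a = -8 and r1*r2 = c/a = -48.
So r1 = 4, r2 = -12.
2u^2 + 16u - 96 = 2(u - r1)(u - r2) = 2(u - 4)(u + 12)


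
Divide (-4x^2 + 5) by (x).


(-4x^2 + 5) / (x)
Step 1: -4x * (x) = -4x^2; subtract.
Step 2: 0 * (x) = 0; subtract.
Quotient: -4x, Remainder: 5


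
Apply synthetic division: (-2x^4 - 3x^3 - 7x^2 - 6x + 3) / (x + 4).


Synthetic division with c = -4. Coefficients: -2, -3, -7, -6, 3
Bring down -2.
  -2 * -4 = 8; 8 - 3 = 5
  5 * -4 = -20; -20 - 7 = -27
  -27 * -4 = 108; 108 - 6 = 102
  102 * -4 = -408; -408 + 3 = -405
Quotient: -2x^3 + 5x^2 - 27x + 102, Remainder: -405


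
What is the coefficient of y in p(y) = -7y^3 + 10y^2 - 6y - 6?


Read off the coefficient of y: -6


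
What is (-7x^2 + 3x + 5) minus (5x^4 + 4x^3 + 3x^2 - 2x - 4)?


Distribute the minus sign:
  (-7x^2 + 3x + 5)
- (5x^4 + 4x^3 + 3x^2 - 2x - 4)
Negate second polynomial: -5x^4 - 4x^3 - 3x^2 + 2x + 4
Add: -5x^4 - 4x^3 - 10x^2 + 5x + 9


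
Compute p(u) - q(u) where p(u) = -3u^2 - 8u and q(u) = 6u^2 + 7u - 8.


Distribute the minus sign:
  (-3u^2 - 8u)
- (6u^2 + 7u - 8)
Negate second polynomial: -6u^2 - 7u + 8
Add: -9u^2 - 15u + 8


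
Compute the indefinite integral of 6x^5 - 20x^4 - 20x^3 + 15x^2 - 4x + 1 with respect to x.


Reverse power rule on each term:
  ∫ 6x^5 dx = x^6
  ∫ -20x^4 dx = -4x^5
  ∫ -20x^3 dx = -5x^4
  ∫ 15x^2 dx = 5x^3
  ∫ -4x dx = -2x^2
  ∫ 1 dx = x
F(x) = x^6 - 4x^5 - 5x^4 + 5x^3 - 2x^2 + x + C


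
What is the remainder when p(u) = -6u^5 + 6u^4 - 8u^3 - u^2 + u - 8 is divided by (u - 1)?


By the Remainder Theorem, the remainder equals p(1):
  -6*(1)^5 = -6
  6*(1)^4 = 6
  -8*(1)^3 = -8
  -1*(1)^2 = -1
  1*(1)^1 = 1
  constant: -8
Sum: -6 + 6 - 8 - 1 + 1 - 8 = -16


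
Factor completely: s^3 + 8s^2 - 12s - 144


Try integer roots (divisors of -144). s=-6: p(-6)=0.
Divide out (s + 6): quotient is s^2 + 2s - 24.
Factor the quadratic: (s + 6)(s - 4)
Result: (s + 6)(s + 6)(s - 4)


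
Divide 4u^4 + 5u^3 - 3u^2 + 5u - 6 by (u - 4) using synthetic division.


Synthetic division with c = 4. Coefficients: 4, 5, -3, 5, -6
Bring down 4.
  4 * 4 = 16; 16 + 5 = 21
  21 * 4 = 84; 84 - 3 = 81
  81 * 4 = 324; 324 + 5 = 329
  329 * 4 = 1316; 1316 - 6 = 1310
Quotient: 4u^3 + 21u^2 + 81u + 329, Remainder: 1310


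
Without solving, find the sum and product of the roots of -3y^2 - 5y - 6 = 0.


For ay^2+by+c=0: sum = -b/a, product = c/a.
a=-3, b=-5, c=-6
Sum = -(-5)/-3 = -5/3
Product = (-6)/-3 = 2


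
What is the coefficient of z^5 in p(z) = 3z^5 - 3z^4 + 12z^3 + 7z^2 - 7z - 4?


Read off the coefficient of z^5: 3


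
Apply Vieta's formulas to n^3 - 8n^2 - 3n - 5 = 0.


Monic cubic n^3+bn^2+cn+d=0: sum=-b, pairwise sum=c, product=-d.
b=-8, c=-3, d=-5
r1+r2+r3 = 8
r1r2+r1r3+r2r3 = -3
r1r2r3 = 5


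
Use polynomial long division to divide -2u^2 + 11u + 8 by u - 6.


(-2u^2 + 11u + 8) / (u - 6)
Step 1: -2u * (u - 6) = -2u^2 + 12u; subtract.
Step 2: -1 * (u - 6) = -u + 6; subtract.
Quotient: -2u - 1, Remainder: 2


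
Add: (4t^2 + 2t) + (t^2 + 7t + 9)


Align terms by degree and add:
  4t^2 + 2t
+ t^2 + 7t + 9
= 5t^2 + 9t + 9


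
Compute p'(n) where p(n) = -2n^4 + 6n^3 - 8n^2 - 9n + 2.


Apply the power rule term by term:
  d/dn(-2n^4) = -8n^3
  d/dn(6n^3) = 18n^2
  d/dn(-8n^2) = -16n
  d/dn(-9n) = -9
  d/dn(2) = 0
p'(n) = -8n^3 + 18n^2 - 16n - 9


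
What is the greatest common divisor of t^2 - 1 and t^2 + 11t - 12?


Factor each:
  t^2 - 1 = (t - 1)(t + 1)
  t^2 + 11t - 12 = (t - 1)(t + 12)
Common monic factor: t - 1


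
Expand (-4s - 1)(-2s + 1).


Distribute each term of the first polynomial:
  (-4s)(-2s + 1) = 8s^2 - 4s
  (-1)(-2s + 1) = 2s - 1
Sum: 8s^2 - 2s - 1


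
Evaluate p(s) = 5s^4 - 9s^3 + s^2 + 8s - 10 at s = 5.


Using direct substitution:
  5 * (5)^4 = 3125
  -9 * (5)^3 = -1125
  1 * (5)^2 = 25
  8 * (5)^1 = 40
  constant: -10
Sum = 3125 - 1125 + 25 + 40 - 10 = 2055


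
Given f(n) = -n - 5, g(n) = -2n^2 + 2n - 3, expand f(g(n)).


Substitute g(n) into f:
f(g(n)) = -1*(-2n^2 + 2n - 3) + (-5)
Expand and combine: 2n^2 - 2n - 2


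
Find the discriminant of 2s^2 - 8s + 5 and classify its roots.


D = b^2 - 4ac = (-8)^2 - 4(2)(5) = 64 - 40 = 24
Since D > 0: two distinct irrational roots


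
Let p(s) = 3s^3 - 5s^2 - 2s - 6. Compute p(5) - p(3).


p(5) = 234
p(3) = 24
p(5) - p(3) = 234 - 24 = 210


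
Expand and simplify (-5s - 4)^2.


Expand (-5s - 4)^2 by repeated multiplication:
= 25s^2 + 40s + 16


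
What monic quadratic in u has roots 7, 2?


p(u) = (u - 7)(u - 2)
Expand: u^2 - 9u + 14


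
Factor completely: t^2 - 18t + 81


Roots satisfy r1 + r2 = -b/a = 18 and r1*r2 = c/a = 81.
So r1 = 9, r2 = 9.
t^2 - 18t + 81 = (t - r1)(t - r2) = (t - 9)(t - 9)


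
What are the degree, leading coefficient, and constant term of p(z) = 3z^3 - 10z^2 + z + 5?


Highest power of z is 3, with coefficient 3. Constant term is 5.
Degree = 3, leading coefficient = 3, constant term = 5


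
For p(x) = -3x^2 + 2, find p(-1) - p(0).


p(-1) = -1
p(0) = 2
p(-1) - p(0) = -1 - 2 = -3


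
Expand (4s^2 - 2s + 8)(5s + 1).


Distribute each term of the first polynomial:
  (4s^2)(5s + 1) = 20s^3 + 4s^2
  (-2s)(5s + 1) = -10s^2 - 2s
  (8)(5s + 1) = 40s + 8
Sum: 20s^3 - 6s^2 + 38s + 8


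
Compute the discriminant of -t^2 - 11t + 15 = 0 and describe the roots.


D = b^2 - 4ac = (-11)^2 - 4(-1)(15) = 121 + 60 = 181
Since D > 0: two distinct irrational roots


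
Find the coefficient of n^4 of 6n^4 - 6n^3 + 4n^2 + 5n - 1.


Read off the coefficient of n^4: 6


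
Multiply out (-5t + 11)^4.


Expand (-5t + 11)^4 by repeated multiplication:
  (-5t + 11)^2 = 25t^2 - 110t + 121
  (-5t + 11)^3 = -125t^3 + 825t^2 - 1815t + 1331
= 625t^4 - 5500t^3 + 18150t^2 - 26620t + 14641


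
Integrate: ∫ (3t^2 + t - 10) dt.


Reverse power rule on each term:
  ∫ 3t^2 dt = t^3
  ∫ t dt = (1/2)t^2
  ∫ -10 dt = -10t
F(t) = t^3 + (1/2)t^2 - 10t + C


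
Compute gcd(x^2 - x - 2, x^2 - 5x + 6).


Factor each:
  x^2 - x - 2 = (x - 2)(x + 1)
  x^2 - 5x + 6 = (x - 2)(x - 3)
Common monic factor: x - 2


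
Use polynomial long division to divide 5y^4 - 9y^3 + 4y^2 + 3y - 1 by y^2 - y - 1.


(5y^4 - 9y^3 + 4y^2 + 3y - 1) / (y^2 - y - 1)
Step 1: 5y^2 * (y^2 - y - 1) = 5y^4 - 5y^3 - 5y^2; subtract.
Step 2: -4y * (y^2 - y - 1) = -4y^3 + 4y^2 + 4y; subtract.
Step 3: 5 * (y^2 - y - 1) = 5y^2 - 5y - 5; subtract.
Quotient: 5y^2 - 4y + 5, Remainder: 4y + 4
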